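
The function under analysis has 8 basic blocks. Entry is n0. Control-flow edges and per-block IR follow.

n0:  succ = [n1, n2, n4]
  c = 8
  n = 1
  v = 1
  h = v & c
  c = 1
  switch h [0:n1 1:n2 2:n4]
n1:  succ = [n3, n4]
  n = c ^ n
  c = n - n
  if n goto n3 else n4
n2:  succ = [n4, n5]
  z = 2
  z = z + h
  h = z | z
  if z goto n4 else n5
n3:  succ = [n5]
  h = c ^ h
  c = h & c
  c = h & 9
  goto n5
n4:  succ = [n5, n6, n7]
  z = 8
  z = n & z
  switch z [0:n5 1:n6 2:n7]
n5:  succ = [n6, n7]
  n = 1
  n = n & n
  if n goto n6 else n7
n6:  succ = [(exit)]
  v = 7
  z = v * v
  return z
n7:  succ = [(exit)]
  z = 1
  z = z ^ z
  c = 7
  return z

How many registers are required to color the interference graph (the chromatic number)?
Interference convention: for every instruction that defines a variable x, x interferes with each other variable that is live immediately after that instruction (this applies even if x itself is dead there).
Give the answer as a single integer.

Per-block:
  n0 def {c,h,n,v} use ∅
  n1 def {c,n} use {c,n}
  n2 def {h,z} use {h}
  n3 def {c,h} use {c,h}
  n4 def {z} use {n}
  n5 def {n} use ∅
  n6 def {v,z} use ∅
  n7 def {c,z} use ∅

Liveness:
  n0 li=∅ lo={c,h,n}
  n1 li={c,h,n} lo={c,h,n}
  n2 li={h,n} lo={n}
  n3 li={c,h} lo=∅
  n4 li={n} lo=∅
  n5 li=∅ lo=∅
  n6 li=∅ lo=∅
  n7 li=∅ lo=∅

Interference:
  c: {h,n,v,z}
  h: {c,n,z}
  n: {c,h,v,z}
  v: {c,n}
  z: {c,h,n}

Chromatic number:
  clique {c,h,n,z} ⇒ need ≥ 4
  4-colouring: c0={c}  c1={n}  c2={h,v}  c3={z}
  χ = 4

Answer: 4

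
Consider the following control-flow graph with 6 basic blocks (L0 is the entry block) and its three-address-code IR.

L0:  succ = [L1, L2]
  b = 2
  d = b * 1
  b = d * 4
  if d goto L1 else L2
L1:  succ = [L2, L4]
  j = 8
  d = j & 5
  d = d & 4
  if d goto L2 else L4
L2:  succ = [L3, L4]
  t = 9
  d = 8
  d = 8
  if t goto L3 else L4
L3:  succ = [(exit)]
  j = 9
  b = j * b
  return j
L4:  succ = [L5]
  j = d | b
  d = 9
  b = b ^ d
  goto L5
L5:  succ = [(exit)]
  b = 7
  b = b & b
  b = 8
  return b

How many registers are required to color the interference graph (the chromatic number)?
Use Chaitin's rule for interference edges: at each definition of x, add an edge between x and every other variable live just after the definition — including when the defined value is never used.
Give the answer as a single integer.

Block summaries:
  L0 def {b,d} use ∅
  L1 def {d,j} use ∅
  L2 def {d,t} use ∅
  L3 def {b,j} use {b}
  L4 def {b,d,j} use {b,d}
  L5 def {b} use ∅

Backward fixpoint:
  L0: in=∅ out={b}
  L1: in={b} out={b,d}
  L2: in={b} out={b,d}
  L3: in={b} out=∅
  L4: in={b,d} out=∅
  L5: in=∅ out=∅

Conflict graph:
  b — {d,j,t}
  d — {b,t}
  j — {b}
  t — {b,d}

Registers:
  {b,d,t} pairwise interfere (3-clique) ⇒ χ ≥ 3
  3-colouring: c0={b}  c1={d,j}  c2={t}
  χ = 3

Answer: 3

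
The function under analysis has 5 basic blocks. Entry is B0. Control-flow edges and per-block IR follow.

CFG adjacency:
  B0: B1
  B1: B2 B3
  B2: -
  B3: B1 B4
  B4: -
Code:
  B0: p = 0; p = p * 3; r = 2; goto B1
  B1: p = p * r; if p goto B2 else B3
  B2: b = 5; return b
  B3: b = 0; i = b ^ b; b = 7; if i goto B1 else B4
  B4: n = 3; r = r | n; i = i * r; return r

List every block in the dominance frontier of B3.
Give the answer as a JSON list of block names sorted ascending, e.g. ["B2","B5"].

idom tree: B1←B0 B2←B1 B3←B1 B4←B3
Dom∩ at merges:
  B1: preds {B0,B3}: {B0} ∩ {B0,B1,B3} = {B0}; idom=B0

DF derivation:
  join B1 pred B0: · stop@B0
  join B1 pred B3: B3→B1 stop@B0
  B0 → ∅
  B1 → {B1}
  B2 → ∅
  B3 → {B1}
  B4 → ∅

DF(B3) = ["B1"]

Answer: ["B1"]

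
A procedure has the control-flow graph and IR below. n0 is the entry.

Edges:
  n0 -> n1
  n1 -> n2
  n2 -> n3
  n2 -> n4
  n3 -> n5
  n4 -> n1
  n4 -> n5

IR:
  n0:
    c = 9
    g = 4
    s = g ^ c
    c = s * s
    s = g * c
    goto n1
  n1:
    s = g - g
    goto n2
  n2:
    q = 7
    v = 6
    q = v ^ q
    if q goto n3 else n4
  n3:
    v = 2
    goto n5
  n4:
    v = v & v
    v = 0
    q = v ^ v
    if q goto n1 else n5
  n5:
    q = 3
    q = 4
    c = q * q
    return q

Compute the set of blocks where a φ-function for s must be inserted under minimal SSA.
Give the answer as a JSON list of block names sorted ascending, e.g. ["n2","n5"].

Answer: ["n1"]

Analysis:
idom tree: n1←n0 n2←n1 n3←n2 n4←n2 n5←n2
Join-block Dom:
  n1: preds {n0,n4}: {n0} ∩ {n0,n1,n2,n4} = {n0}; idom=n0
  n5: preds {n3,n4}: {n0,n1,n2,n3} ∩ {n0,n1,n2,n4} = {n0,n1,n2}; idom=n2

DF walk-up:
  join n1 pred n0: · stop@n0
  join n1 pred n4: n4→n2→n1 stop@n0
  join n5 pred n3: n3 stop@n2
  join n5 pred n4: n4 stop@n2
  DF(n0)=∅
  DF(n1)={n1}
  DF(n2)={n1}
  DF(n3)={n5}
  DF(n4)={n1,n5}
  DF(n5)=∅

φ for s: defs {n0,n1}
  DF⁺ = {n1}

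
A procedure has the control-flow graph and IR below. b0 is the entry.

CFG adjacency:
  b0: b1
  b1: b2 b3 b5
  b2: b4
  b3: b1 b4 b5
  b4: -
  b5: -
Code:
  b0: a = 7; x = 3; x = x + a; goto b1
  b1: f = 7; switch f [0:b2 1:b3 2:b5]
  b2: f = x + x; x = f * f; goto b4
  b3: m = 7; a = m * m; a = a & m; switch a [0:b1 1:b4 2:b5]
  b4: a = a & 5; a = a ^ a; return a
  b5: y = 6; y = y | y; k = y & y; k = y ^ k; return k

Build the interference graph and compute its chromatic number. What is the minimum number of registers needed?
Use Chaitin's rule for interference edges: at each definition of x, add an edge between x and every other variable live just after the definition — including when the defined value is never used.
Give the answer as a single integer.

Answer: 3

Working:
Block summaries:
  b0: {a,x} / ∅
  b1: {f} / ∅
  b2: {f,x} / {x}
  b3: {a,m} / ∅
  b4: {a} / {a}
  b5: {k,y} / ∅

Liveness:
  live b0: ∅→{a,x}
  live b1: {a,x}→{a,x}
  live b2: {a,x}→{a}
  live b3: {x}→{a,x}
  live b4: {a}→∅
  live b5: ∅→∅

Interfere edges:
  a↔{f,m,x}
  f↔{a,x}
  k↔{y}
  m↔{a,x}
  x↔{a,f,m}
  y↔{k}

Registers:
  {a,f,x} pairwise interfere (3-clique) ⇒ χ ≥ 3
  3-colouring: r0={a,k}  r1={x,y}  r2={f,m}
  χ = 3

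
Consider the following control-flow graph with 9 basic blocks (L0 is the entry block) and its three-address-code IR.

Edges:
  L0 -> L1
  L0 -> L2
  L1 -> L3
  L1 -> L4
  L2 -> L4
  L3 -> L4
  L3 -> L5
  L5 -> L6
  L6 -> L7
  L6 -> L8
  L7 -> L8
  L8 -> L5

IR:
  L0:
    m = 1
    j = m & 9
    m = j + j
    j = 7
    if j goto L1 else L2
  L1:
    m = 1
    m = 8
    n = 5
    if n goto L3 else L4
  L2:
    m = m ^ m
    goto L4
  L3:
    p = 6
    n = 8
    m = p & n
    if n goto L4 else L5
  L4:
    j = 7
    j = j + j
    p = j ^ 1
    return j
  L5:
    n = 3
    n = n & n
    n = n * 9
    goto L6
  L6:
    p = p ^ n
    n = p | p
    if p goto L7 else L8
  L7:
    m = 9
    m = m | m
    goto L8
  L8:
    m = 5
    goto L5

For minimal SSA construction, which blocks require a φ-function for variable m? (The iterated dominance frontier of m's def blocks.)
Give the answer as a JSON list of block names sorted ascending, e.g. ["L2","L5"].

idom tree: L1←L0 L2←L0 L3←L1 L4←L0 L5←L3 L6←L5 L7←L6 L8←L6
Dom∩ at merges:
  L4: preds {L1,L2,L3}: {L0,L1} ∩ {L0,L2} ∩ {L0,L1,L3} = {L0}; idom=L0
  L5: preds {L3,L8}: {L0,L1,L3} ∩ {L0,L1,L3,L5,L6,L8} = {L0,L1,L3}; idom=L3
  L8: preds {L6,L7}: {L0,L1,L3,L5,L6} ∩ {L0,L1,L3,L5,L6,L7} = {L0,L1,L3,L5,L6}; idom=L6

DF derivation:
  L4←L1: walk L1 to L0
  L4←L2: walk L2 to L0
  L4←L3: walk L3→L1 to L0
  L5←L3: walk · to L3
  L5←L8: walk L8→L6→L5 to L3
  L8←L6: walk · to L6
  L8←L7: walk L7 to L6
  DF(L0)=∅
  DF(L1)={L4}
  DF(L2)={L4}
  DF(L3)={L4}
  DF(L4)=∅
  DF(L5)={L5}
  DF(L6)={L5}
  DF(L7)={L8}
  DF(L8)={L5}

φ for m: defs {L0,L1,L2,L3,L7,L8}
  DF⁺ = {L4,L5,L8}

Answer: ["L4", "L5", "L8"]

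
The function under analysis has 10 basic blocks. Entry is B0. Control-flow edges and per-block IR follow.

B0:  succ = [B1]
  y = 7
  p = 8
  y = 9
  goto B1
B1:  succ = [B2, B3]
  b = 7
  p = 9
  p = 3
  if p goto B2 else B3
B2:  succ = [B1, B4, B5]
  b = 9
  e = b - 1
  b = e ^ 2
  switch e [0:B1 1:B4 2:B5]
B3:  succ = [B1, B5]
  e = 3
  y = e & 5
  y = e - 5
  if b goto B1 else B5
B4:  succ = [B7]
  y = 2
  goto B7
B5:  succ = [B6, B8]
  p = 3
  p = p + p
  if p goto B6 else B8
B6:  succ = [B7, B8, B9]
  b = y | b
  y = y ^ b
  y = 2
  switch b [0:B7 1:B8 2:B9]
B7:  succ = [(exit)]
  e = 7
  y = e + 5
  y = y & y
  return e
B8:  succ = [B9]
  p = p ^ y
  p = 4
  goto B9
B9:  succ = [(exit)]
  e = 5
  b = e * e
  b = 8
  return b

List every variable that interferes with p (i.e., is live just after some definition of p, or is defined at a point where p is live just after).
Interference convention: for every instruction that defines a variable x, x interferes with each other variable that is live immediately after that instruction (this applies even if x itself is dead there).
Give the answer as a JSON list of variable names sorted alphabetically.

Answer: ["b", "y"]

Derivation:
Block summaries:
  B0: def={p,y} ue=∅
  B1: def={b,p} ue=∅
  B2: def={b,e} ue=∅
  B3: def={e,y} ue={b}
  B4: def={y} ue=∅
  B5: def={p} ue=∅
  B6: def={b,y} ue={b,y}
  B7: def={e,y} ue=∅
  B8: def={p} ue={p,y}
  B9: def={b,e} ue=∅

Backward fixpoint:
  live B0: ∅→{y}
  live B1: {y}→{b,y}
  live B2: {y}→{b,y}
  live B3: {b}→{b,y}
  live B4: ∅→∅
  live B5: {b,y}→{b,p,y}
  live B6: {b,p,y}→{p,y}
  live B7: ∅→∅
  live B8: {p,y}→∅
  live B9: ∅→∅

Interference:
  b — {e,p,y}
  e — {b,y}
  p — {b,y}
  y — {b,e,p}

N(p) = ["b", "y"]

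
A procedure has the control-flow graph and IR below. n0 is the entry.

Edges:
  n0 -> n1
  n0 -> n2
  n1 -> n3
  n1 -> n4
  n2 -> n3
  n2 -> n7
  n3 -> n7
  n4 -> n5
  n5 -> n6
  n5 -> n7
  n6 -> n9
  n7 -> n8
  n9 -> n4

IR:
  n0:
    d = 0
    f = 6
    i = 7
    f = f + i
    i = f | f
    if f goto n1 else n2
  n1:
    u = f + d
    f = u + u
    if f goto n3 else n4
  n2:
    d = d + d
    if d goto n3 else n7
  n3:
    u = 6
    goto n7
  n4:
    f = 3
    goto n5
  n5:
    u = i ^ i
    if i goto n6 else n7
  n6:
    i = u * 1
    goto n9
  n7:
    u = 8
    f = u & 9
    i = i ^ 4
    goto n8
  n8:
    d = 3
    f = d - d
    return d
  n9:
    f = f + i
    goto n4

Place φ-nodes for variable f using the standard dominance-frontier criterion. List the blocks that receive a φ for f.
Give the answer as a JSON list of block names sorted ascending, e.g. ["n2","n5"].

Answer: ["n3", "n4", "n7"]

Analysis:
idom tree: n1←n0 n2←n0 n3←n0 n4←n1 n5←n4 n6←n5 n7←n0 n8←n7 n9←n6
Join-block Dom:
  n3: preds {n1,n2}: {n0,n1} ∩ {n0,n2} = {n0}; idom=n0
  n4: preds {n1,n9}: {n0,n1} ∩ {n0,n1,n4,n5,n6,n9} = {n0,n1}; idom=n1
  n7: preds {n2,n3,n5}: {n0,n2} ∩ {n0,n3} ∩ {n0,n1,n4,n5} = {n0}; idom=n0

DF derivation:
  join n3 pred n1: n1 stop@n0
  join n3 pred n2: n2 stop@n0
  join n4 pred n1: · stop@n1
  join n4 pred n9: n9→n6→n5→n4 stop@n1
  join n7 pred n2: n2 stop@n0
  join n7 pred n3: n3 stop@n0
  join n7 pred n5: n5→n4→n1 stop@n0
  n0: DF=∅
  n1: DF={n3,n7}
  n2: DF={n3,n7}
  n3: DF={n7}
  n4: DF={n4,n7}
  n5: DF={n4,n7}
  n6: DF={n4}
  n7: DF=∅
  n8: DF=∅
  n9: DF={n4}

φ for f: defs {n0,n1,n4,n7,n8,n9}
  DF⁺ = {n3,n4,n7}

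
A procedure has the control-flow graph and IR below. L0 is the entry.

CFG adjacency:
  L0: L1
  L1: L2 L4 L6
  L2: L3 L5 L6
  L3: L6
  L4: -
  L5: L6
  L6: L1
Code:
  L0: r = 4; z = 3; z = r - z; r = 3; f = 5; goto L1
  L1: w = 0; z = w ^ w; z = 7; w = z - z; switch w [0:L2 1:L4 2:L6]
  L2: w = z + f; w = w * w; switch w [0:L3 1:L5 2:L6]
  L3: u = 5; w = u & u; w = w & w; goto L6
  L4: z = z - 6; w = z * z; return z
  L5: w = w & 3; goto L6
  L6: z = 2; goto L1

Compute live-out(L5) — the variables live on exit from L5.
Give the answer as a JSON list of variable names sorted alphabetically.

Block summaries:
  L0: {f,r,z} / ∅
  L1: {w,z} / ∅
  L2: {w} / {f,z}
  L3: {u,w} / ∅
  L4: {w,z} / {z}
  L5: {w} / {w}
  L6: {z} / ∅

Live sets:
  L0: in=∅ out={f}
  L1: in={f} out={f,z}
  L2: in={f,z} out={f,w}
  L3: in={f} out={f}
  L4: in={z} out=∅
  L5: in={f,w} out={f}
  L6: in={f} out={f}

live-out(L5) = ["f"]

Answer: ["f"]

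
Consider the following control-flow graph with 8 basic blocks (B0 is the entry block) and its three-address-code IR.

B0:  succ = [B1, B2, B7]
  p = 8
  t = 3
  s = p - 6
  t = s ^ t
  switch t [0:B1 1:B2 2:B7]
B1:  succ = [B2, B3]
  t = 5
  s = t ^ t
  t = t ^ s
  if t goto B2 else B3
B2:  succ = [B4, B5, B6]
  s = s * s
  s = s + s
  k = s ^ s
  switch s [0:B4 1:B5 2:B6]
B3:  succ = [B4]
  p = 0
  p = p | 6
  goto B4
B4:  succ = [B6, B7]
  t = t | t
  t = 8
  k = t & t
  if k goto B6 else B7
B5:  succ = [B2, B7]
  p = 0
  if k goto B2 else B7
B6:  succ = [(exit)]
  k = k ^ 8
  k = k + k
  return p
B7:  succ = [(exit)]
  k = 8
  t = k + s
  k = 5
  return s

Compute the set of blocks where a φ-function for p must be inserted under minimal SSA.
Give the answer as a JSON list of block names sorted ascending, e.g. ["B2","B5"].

idom tree: B1←B0 B2←B0 B3←B1 B4←B0 B5←B2 B6←B0 B7←B0
Join-block Dom:
  B2: preds {B0,B1,B5}: {B0} ∩ {B0,B1} ∩ {B0,B2,B5} = {B0}; idom=B0
  B4: preds {B2,B3}: {B0,B2} ∩ {B0,B1,B3} = {B0}; idom=B0
  B6: preds {B2,B4}: {B0,B2} ∩ {B0,B4} = {B0}; idom=B0
  B7: preds {B0,B4,B5}: {B0} ∩ {B0,B4} ∩ {B0,B2,B5} = {B0}; idom=B0

Frontier:
  B2←B0: walk · to B0
  B2←B1: walk B1 to B0
  B2←B5: walk B5→B2 to B0
  B4←B2: walk B2 to B0
  B4←B3: walk B3→B1 to B0
  B6←B2: walk B2 to B0
  B6←B4: walk B4 to B0
  B7←B0: walk · to B0
  B7←B4: walk B4 to B0
  B7←B5: walk B5→B2 to B0
  B0 → ∅
  B1 → {B2,B4}
  B2 → {B2,B4,B6,B7}
  B3 → {B4}
  B4 → {B6,B7}
  B5 → {B2,B7}
  B6 → ∅
  B7 → ∅

φ for p: defs {B0,B3,B5}
  DF⁺ = {B2,B4,B6,B7}

Answer: ["B2", "B4", "B6", "B7"]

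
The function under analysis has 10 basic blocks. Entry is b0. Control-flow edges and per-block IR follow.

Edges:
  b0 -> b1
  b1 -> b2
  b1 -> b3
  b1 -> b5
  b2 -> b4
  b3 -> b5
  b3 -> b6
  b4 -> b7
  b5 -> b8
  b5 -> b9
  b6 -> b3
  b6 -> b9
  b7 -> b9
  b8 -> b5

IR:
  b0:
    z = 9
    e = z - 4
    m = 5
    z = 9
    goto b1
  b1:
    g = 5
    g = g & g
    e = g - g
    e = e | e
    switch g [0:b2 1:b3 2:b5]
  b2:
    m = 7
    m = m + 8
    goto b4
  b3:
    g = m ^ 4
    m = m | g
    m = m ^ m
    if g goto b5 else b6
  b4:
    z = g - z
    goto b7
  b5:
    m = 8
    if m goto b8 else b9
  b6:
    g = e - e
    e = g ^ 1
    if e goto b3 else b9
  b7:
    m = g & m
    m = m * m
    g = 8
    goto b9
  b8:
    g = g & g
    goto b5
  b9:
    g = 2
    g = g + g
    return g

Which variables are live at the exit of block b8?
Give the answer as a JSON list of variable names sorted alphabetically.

Answer: ["g"]

Derivation:
Per-block:
  b0 def {e,m,z} use ∅
  b1 def {e,g} use ∅
  b2 def {m} use ∅
  b3 def {g,m} use {m}
  b4 def {z} use {g,z}
  b5 def {m} use ∅
  b6 def {e,g} use {e}
  b7 def {g,m} use {g,m}
  b8 def {g} use {g}
  b9 def {g} use ∅

Liveness:
  b0: in=∅ out={m,z}
  b1: in={m,z} out={e,g,m,z}
  b2: in={g,z} out={g,m,z}
  b3: in={e,m} out={e,g,m}
  b4: in={g,m,z} out={g,m}
  b5: in={g} out={g}
  b6: in={e,m} out={e,m}
  b7: in={g,m} out=∅
  b8: in={g} out={g}
  b9: in=∅ out=∅

live-out(b8) = ["g"]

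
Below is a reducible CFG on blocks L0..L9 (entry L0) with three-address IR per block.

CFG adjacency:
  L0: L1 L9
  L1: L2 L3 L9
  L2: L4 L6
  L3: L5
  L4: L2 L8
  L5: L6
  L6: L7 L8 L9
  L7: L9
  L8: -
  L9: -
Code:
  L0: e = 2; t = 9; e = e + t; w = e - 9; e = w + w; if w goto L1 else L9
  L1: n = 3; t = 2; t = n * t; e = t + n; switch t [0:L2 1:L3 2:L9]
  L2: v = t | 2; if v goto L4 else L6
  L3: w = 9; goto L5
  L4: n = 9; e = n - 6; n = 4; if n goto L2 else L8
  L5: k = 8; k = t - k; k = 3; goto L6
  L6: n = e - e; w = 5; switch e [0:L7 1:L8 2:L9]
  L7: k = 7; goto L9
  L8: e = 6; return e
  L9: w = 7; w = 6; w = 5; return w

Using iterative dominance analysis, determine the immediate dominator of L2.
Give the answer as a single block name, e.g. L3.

idom tree: L1←L0 L2←L1 L3←L1 L4←L2 L5←L3 L6←L1 L7←L6 L8←L1 L9←L0
Join-block Dom:
  L2: preds {L1,L4}: {L0,L1} ∩ {L0,L1,L2,L4} = {L0,L1}; idom=L1
  L6: preds {L2,L5}: {L0,L1,L2} ∩ {L0,L1,L3,L5} = {L0,L1}; idom=L1
  L8: preds {L4,L6}: {L0,L1,L2,L4} ∩ {L0,L1,L6} = {L0,L1}; idom=L1
  L9: preds {L0,L1,L6,L7}: {L0} ∩ {L0,L1} ∩ {L0,L1,L6} ∩ {L0,L1,L6,L7} = {L0}; idom=L0

idom(L2) = L1

Answer: L1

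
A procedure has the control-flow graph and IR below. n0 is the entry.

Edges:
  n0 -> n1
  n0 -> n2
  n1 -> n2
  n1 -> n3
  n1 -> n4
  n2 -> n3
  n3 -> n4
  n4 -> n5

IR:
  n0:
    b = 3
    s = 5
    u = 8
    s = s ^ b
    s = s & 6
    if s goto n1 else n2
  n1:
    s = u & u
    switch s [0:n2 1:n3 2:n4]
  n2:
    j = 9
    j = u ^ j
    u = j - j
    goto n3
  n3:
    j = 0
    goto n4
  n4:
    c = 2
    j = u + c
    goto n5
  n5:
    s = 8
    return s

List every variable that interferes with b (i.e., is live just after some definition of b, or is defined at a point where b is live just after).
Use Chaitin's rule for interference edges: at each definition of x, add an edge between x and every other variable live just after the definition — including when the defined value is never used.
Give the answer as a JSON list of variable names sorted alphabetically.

Block summaries:
  n0 def {b,s,u} use ∅
  n1 def {s} use {u}
  n2 def {j,u} use {u}
  n3 def {j} use ∅
  n4 def {c,j} use {u}
  n5 def {s} use ∅

Liveness:
  live n0: ∅→{u}
  live n1: {u}→{u}
  live n2: {u}→{u}
  live n3: {u}→{u}
  live n4: {u}→∅
  live n5: ∅→∅

Interfere edges:
  b↔{s,u}
  c↔{u}
  j↔{u}
  s↔{b,u}
  u↔{b,c,j,s}

N(b) = ["s", "u"]

Answer: ["s", "u"]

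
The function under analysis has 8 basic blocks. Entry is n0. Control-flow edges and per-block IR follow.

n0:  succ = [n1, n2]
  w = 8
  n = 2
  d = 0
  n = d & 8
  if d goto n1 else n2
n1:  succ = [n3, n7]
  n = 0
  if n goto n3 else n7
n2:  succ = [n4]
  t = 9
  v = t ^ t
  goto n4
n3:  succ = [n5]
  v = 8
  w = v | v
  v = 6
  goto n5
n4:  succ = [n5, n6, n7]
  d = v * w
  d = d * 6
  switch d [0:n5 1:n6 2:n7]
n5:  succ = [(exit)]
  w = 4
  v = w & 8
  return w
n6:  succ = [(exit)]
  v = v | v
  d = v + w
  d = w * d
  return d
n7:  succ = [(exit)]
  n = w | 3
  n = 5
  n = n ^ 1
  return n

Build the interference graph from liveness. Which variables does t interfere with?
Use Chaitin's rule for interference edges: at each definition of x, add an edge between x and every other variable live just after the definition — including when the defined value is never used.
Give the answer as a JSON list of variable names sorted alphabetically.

def/use:
  n0 def {d,n,w} use ∅
  n1 def {n} use ∅
  n2 def {t,v} use ∅
  n3 def {v,w} use ∅
  n4 def {d} use {v,w}
  n5 def {v,w} use ∅
  n6 def {d,v} use {v,w}
  n7 def {n} use {w}

Backward fixpoint:
  n0 li=∅ lo={w}
  n1 li={w} lo={w}
  n2 li={w} lo={v,w}
  n3 li=∅ lo=∅
  n4 li={v,w} lo={v,w}
  n5 li=∅ lo=∅
  n6 li={v,w} lo=∅
  n7 li={w} lo=∅

Interfere edges:
  d — {n,v,w}
  n — {d,w}
  t — {w}
  v — {d,w}
  w — {d,n,t,v}

N(t) = ["w"]

Answer: ["w"]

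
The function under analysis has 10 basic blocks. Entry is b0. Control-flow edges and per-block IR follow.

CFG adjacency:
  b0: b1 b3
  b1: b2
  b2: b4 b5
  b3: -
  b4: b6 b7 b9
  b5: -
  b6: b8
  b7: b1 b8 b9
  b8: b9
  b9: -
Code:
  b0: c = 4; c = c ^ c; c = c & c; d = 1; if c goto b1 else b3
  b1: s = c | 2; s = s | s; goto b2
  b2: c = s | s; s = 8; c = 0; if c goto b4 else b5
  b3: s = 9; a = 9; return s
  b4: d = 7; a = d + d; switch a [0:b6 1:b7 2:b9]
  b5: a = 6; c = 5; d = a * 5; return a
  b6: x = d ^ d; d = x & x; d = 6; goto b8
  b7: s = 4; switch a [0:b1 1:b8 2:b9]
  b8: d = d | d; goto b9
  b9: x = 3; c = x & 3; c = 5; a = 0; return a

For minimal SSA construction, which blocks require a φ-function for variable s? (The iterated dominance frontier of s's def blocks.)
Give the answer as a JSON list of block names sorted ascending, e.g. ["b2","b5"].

idom tree: b1←b0 b2←b1 b3←b0 b4←b2 b5←b2 b6←b4 b7←b4 b8←b4 b9←b4
Join-block Dom:
  b1: preds {b0,b7}: {b0} ∩ {b0,b1,b2,b4,b7} = {b0}; idom=b0
  b8: preds {b6,b7}: {b0,b1,b2,b4,b6} ∩ {b0,b1,b2,b4,b7} = {b0,b1,b2,b4}; idom=b4
  b9: preds {b4,b7,b8}: {b0,b1,b2,b4} ∩ {b0,b1,b2,b4,b7} ∩ {b0,b1,b2,b4,b8} = {b0,b1,b2,b4}; idom=b4

Frontier:
  b1←b0: walk · to b0
  b1←b7: walk b7→b4→b2→b1 to b0
  b8←b6: walk b6 to b4
  b8←b7: walk b7 to b4
  b9←b4: walk · to b4
  b9←b7: walk b7 to b4
  b9←b8: walk b8 to b4
  DF(b0)=∅
  DF(b1)={b1}
  DF(b2)={b1}
  DF(b3)=∅
  DF(b4)={b1}
  DF(b5)=∅
  DF(b6)={b8}
  DF(b7)={b1,b8,b9}
  DF(b8)={b9}
  DF(b9)=∅

φ for s: defs {b1,b2,b3,b7}
  DF⁺ = {b1,b8,b9}

Answer: ["b1", "b8", "b9"]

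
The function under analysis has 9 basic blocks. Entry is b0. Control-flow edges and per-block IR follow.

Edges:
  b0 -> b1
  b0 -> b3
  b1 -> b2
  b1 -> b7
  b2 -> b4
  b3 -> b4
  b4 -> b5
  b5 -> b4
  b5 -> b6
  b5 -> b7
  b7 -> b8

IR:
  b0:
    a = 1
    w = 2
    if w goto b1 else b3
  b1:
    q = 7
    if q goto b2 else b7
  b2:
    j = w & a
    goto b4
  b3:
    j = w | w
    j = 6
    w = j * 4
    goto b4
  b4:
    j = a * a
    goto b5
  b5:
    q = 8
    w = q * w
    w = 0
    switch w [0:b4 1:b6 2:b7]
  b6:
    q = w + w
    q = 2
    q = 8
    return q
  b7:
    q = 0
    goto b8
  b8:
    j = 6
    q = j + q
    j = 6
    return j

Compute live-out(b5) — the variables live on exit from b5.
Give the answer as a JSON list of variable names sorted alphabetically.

Answer: ["a", "w"]

Analysis:
def/use:
  b0: def={a,w} ue=∅
  b1: def={q} ue=∅
  b2: def={j} ue={a,w}
  b3: def={j,w} ue={w}
  b4: def={j} ue={a}
  b5: def={q,w} ue={w}
  b6: def={q} ue={w}
  b7: def={q} ue=∅
  b8: def={j,q} ue={q}

Backward fixpoint:
  b0 li=∅ lo={a,w}
  b1 li={a,w} lo={a,w}
  b2 li={a,w} lo={a,w}
  b3 li={a,w} lo={a,w}
  b4 li={a,w} lo={a,w}
  b5 li={a,w} lo={a,w}
  b6 li={w} lo=∅
  b7 li=∅ lo={q}
  b8 li={q} lo=∅

live-out(b5) = ["a", "w"]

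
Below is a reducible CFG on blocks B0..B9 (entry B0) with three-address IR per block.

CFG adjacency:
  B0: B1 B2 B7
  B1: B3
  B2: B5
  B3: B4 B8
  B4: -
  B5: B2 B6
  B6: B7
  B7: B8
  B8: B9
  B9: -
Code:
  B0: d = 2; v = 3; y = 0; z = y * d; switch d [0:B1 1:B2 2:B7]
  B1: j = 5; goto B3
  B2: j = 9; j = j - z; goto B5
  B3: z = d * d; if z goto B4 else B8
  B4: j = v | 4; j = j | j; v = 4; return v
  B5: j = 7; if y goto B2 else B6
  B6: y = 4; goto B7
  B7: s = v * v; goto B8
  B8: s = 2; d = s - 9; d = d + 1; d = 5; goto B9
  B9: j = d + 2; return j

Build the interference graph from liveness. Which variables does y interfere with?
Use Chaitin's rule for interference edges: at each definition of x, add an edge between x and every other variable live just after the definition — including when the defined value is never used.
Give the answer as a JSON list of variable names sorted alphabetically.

Block summaries:
  B0: def={d,v,y,z} ue=∅
  B1: def={j} ue=∅
  B2: def={j} ue={z}
  B3: def={z} ue={d}
  B4: def={j,v} ue={v}
  B5: def={j} ue={y}
  B6: def={y} ue=∅
  B7: def={s} ue={v}
  B8: def={d,s} ue=∅
  B9: def={j} ue={d}

Backward fixpoint:
  B0 li=∅ lo={d,v,y,z}
  B1 li={d,v} lo={d,v}
  B2 li={v,y,z} lo={v,y,z}
  B3 li={d,v} lo={v}
  B4 li={v} lo=∅
  B5 li={v,y,z} lo={v,y,z}
  B6 li={v} lo={v}
  B7 li={v} lo=∅
  B8 li=∅ lo={d}
  B9 li={d} lo=∅

Conflict graph:
  d — {j,v,y,z}
  j — {d,v,y,z}
  s — ∅
  v — {d,j,y,z}
  y — {d,j,v,z}
  z — {d,j,v,y}

N(y) = ["d", "j", "v", "z"]

Answer: ["d", "j", "v", "z"]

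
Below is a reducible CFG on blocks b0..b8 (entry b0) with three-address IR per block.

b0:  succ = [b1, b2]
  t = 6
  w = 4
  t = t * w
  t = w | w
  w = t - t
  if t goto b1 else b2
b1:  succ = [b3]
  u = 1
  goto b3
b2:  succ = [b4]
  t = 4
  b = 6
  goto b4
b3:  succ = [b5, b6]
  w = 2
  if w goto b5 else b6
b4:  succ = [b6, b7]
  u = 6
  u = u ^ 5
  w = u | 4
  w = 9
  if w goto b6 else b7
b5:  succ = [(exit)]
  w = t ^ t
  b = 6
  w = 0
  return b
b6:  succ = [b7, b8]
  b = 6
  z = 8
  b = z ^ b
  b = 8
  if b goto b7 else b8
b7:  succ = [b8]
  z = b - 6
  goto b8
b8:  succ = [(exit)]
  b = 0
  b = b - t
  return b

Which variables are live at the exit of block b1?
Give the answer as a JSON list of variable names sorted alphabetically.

Answer: ["t"]

Working:
def/use:
  b0: {t,w} / ∅
  b1: {u} / ∅
  b2: {b,t} / ∅
  b3: {w} / ∅
  b4: {u,w} / ∅
  b5: {b,w} / {t}
  b6: {b,z} / ∅
  b7: {z} / {b}
  b8: {b} / {t}

Live sets:
  b0 li=∅ lo={t}
  b1 li={t} lo={t}
  b2 li=∅ lo={b,t}
  b3 li={t} lo={t}
  b4 li={b,t} lo={b,t}
  b5 li={t} lo=∅
  b6 li={t} lo={b,t}
  b7 li={b,t} lo={t}
  b8 li={t} lo=∅

live-out(b1) = ["t"]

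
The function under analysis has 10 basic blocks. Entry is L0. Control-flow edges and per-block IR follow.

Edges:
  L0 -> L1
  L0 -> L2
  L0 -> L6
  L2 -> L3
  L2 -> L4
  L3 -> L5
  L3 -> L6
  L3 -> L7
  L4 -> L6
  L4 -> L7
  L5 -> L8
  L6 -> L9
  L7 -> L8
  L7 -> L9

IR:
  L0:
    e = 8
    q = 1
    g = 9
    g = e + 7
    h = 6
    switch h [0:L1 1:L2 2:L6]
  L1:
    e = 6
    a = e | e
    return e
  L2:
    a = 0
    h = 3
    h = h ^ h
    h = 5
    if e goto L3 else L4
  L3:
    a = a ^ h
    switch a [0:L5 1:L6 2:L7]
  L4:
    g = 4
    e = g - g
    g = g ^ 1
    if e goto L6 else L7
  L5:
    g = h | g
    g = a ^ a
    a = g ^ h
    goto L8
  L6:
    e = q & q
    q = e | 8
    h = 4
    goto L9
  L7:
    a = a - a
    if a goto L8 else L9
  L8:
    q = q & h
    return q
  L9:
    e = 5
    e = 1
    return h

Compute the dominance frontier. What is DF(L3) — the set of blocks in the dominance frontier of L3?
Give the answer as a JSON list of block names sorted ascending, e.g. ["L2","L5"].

Answer: ["L6", "L7", "L8"]

Analysis:
idom tree: L1←L0 L2←L0 L3←L2 L4←L2 L5←L3 L6←L0 L7←L2 L8←L2 L9←L0
Dom∩ at merges:
  L6: preds {L0,L3,L4}: {L0} ∩ {L0,L2,L3} ∩ {L0,L2,L4} = {L0}; idom=L0
  L7: preds {L3,L4}: {L0,L2,L3} ∩ {L0,L2,L4} = {L0,L2}; idom=L2
  L8: preds {L5,L7}: {L0,L2,L3,L5} ∩ {L0,L2,L7} = {L0,L2}; idom=L2
  L9: preds {L6,L7}: {L0,L6} ∩ {L0,L2,L7} = {L0}; idom=L0

DF walk-up:
  join L6 pred L0: · stop@L0
  join L6 pred L3: L3→L2 stop@L0
  join L6 pred L4: L4→L2 stop@L0
  join L7 pred L3: L3 stop@L2
  join L7 pred L4: L4 stop@L2
  join L8 pred L5: L5→L3 stop@L2
  join L8 pred L7: L7 stop@L2
  join L9 pred L6: L6 stop@L0
  join L9 pred L7: L7→L2 stop@L0
  L0: DF=∅
  L1: DF=∅
  L2: DF={L6,L9}
  L3: DF={L6,L7,L8}
  L4: DF={L6,L7}
  L5: DF={L8}
  L6: DF={L9}
  L7: DF={L8,L9}
  L8: DF=∅
  L9: DF=∅

DF(L3) = ["L6", "L7", "L8"]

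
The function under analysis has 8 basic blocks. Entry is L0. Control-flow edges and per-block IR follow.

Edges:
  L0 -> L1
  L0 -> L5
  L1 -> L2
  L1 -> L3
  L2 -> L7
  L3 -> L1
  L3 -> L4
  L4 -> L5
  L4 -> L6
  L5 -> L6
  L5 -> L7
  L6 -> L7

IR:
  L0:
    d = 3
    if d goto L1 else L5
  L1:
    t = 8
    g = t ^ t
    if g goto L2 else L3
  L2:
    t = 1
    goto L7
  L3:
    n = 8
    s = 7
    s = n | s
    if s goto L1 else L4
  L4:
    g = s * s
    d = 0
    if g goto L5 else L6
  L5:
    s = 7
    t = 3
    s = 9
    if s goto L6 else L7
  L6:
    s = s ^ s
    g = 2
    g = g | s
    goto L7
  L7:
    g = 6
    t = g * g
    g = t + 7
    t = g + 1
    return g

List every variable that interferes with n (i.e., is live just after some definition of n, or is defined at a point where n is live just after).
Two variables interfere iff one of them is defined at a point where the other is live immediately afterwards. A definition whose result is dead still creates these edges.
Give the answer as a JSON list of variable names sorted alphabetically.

Answer: ["s"]

Derivation:
Block summaries:
  L0: {d} / ∅
  L1: {g,t} / ∅
  L2: {t} / ∅
  L3: {n,s} / ∅
  L4: {d,g} / {s}
  L5: {s,t} / ∅
  L6: {g,s} / {s}
  L7: {g,t} / ∅

Backward fixpoint:
  L0: in=∅ out=∅
  L1: in=∅ out=∅
  L2: in=∅ out=∅
  L3: in=∅ out={s}
  L4: in={s} out={s}
  L5: in=∅ out={s}
  L6: in={s} out=∅
  L7: in=∅ out=∅

Interfere edges:
  d: {g,s}
  g: {d,s,t}
  n: {s}
  s: {d,g,n}
  t: {g}

N(n) = ["s"]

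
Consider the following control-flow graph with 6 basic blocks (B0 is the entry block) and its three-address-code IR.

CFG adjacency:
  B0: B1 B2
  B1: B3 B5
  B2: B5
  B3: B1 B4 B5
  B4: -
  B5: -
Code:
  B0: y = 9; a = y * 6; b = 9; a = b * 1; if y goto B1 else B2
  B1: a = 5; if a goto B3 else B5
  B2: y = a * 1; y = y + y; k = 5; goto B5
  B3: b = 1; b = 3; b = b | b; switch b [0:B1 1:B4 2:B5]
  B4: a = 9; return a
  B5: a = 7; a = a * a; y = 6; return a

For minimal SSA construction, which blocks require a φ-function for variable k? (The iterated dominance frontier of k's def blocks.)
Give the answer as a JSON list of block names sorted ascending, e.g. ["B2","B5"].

idom tree: B1←B0 B2←B0 B3←B1 B4←B3 B5←B0
Dom∩ at merges:
  B1: preds {B0,B3}: {B0} ∩ {B0,B1,B3} = {B0}; idom=B0
  B5: preds {B1,B2,B3}: {B0,B1} ∩ {B0,B2} ∩ {B0,B1,B3} = {B0}; idom=B0

DF walk-up:
  B1←B0: walk · to B0
  B1←B3: walk B3→B1 to B0
  B5←B1: walk B1 to B0
  B5←B2: walk B2 to B0
  B5←B3: walk B3→B1 to B0
  B0: DF=∅
  B1: DF={B1,B5}
  B2: DF={B5}
  B3: DF={B1,B5}
  B4: DF=∅
  B5: DF=∅

φ for k: defs {B2}
  DF⁺ = {B5}

Answer: ["B5"]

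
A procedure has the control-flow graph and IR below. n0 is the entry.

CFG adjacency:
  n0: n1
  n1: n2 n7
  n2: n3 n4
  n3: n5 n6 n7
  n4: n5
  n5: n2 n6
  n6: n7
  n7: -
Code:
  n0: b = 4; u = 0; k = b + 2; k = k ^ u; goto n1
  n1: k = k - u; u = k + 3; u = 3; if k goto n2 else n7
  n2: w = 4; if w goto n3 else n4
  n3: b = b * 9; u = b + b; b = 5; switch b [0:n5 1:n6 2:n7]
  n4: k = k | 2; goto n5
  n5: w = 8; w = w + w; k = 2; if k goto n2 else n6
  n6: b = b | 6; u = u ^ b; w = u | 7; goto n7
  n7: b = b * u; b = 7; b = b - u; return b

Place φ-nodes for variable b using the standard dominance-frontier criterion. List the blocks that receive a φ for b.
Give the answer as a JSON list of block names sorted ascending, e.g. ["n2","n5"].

idom tree: n1←n0 n2←n1 n3←n2 n4←n2 n5←n2 n6←n2 n7←n1
Dom at joins:
  n2: preds {n1,n5}: {n0,n1} ∩ {n0,n1,n2,n5} = {n0,n1}; idom=n1
  n5: preds {n3,n4}: {n0,n1,n2,n3} ∩ {n0,n1,n2,n4} = {n0,n1,n2}; idom=n2
  n6: preds {n3,n5}: {n0,n1,n2,n3} ∩ {n0,n1,n2,n5} = {n0,n1,n2}; idom=n2
  n7: preds {n1,n3,n6}: {n0,n1} ∩ {n0,n1,n2,n3} ∩ {n0,n1,n2,n6} = {n0,n1}; idom=n1

DF derivation:
  n2←n1: walk · to n1
  n2←n5: walk n5→n2 to n1
  n5←n3: walk n3 to n2
  n5←n4: walk n4 to n2
  n6←n3: walk n3 to n2
  n6←n5: walk n5 to n2
  n7←n1: walk · to n1
  n7←n3: walk n3→n2 to n1
  n7←n6: walk n6→n2 to n1
  n0: DF=∅
  n1: DF=∅
  n2: DF={n2,n7}
  n3: DF={n5,n6,n7}
  n4: DF={n5}
  n5: DF={n2,n6}
  n6: DF={n7}
  n7: DF=∅

φ for b: defs {n0,n3,n6,n7}
  DF⁺ = {n2,n5,n6,n7}

Answer: ["n2", "n5", "n6", "n7"]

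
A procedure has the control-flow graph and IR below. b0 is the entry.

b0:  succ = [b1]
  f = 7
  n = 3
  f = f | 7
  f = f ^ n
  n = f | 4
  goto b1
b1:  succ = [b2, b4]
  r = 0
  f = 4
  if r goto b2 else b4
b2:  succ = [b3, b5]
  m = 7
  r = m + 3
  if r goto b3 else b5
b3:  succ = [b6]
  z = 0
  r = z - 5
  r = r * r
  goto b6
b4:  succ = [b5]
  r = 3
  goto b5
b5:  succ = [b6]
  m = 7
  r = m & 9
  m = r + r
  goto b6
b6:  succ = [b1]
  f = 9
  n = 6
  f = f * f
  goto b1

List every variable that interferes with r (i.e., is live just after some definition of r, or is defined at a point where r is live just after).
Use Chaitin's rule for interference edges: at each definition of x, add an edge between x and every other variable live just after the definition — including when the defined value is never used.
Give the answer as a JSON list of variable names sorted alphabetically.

Answer: ["f"]

Working:
def/use:
  b0: {f,n} / ∅
  b1: {f,r} / ∅
  b2: {m,r} / ∅
  b3: {r,z} / ∅
  b4: {r} / ∅
  b5: {m,r} / ∅
  b6: {f,n} / ∅

Live sets:
  b0: in=∅ out=∅
  b1: in=∅ out=∅
  b2: in=∅ out=∅
  b3: in=∅ out=∅
  b4: in=∅ out=∅
  b5: in=∅ out=∅
  b6: in=∅ out=∅

Interfere edges:
  f: {n,r}
  m: ∅
  n: {f}
  r: {f}
  z: ∅

N(r) = ["f"]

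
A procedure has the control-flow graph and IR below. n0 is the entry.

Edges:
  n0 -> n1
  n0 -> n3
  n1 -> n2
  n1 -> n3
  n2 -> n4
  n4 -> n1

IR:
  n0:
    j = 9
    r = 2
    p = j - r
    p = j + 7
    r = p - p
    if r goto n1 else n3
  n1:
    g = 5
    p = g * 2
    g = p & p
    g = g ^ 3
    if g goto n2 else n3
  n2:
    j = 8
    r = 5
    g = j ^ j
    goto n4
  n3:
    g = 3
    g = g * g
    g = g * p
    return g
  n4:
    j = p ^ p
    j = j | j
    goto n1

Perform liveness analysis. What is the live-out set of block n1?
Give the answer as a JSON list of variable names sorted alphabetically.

Answer: ["p"]

Derivation:
def/use:
  n0: {j,p,r} / ∅
  n1: {g,p} / ∅
  n2: {g,j,r} / ∅
  n3: {g} / {p}
  n4: {j} / {p}

Backward fixpoint:
  n0 li=∅ lo={p}
  n1 li=∅ lo={p}
  n2 li={p} lo={p}
  n3 li={p} lo=∅
  n4 li={p} lo=∅

live-out(n1) = ["p"]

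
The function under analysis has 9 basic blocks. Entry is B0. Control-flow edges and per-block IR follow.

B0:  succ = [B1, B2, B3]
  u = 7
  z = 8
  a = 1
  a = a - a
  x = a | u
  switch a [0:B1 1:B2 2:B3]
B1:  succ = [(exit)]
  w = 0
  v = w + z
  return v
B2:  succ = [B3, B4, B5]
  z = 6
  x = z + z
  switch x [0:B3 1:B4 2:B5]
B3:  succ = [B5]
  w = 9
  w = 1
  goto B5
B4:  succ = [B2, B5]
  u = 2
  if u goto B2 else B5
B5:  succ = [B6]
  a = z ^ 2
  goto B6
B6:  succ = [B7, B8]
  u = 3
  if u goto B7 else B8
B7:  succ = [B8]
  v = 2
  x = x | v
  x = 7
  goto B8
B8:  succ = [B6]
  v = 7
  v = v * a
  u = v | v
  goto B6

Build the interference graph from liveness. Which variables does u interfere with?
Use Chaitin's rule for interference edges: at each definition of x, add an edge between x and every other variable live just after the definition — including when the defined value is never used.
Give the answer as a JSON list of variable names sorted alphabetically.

def/use:
  B0: {a,u,x,z} / ∅
  B1: {v,w} / {z}
  B2: {x,z} / ∅
  B3: {w} / ∅
  B4: {u} / ∅
  B5: {a} / {z}
  B6: {u} / ∅
  B7: {v,x} / {x}
  B8: {u,v} / {a}

Live sets:
  B0: in=∅ out={x,z}
  B1: in={z} out=∅
  B2: in=∅ out={x,z}
  B3: in={x,z} out={x,z}
  B4: in={x,z} out={x,z}
  B5: in={x,z} out={a,x}
  B6: in={a,x} out={a,x}
  B7: in={a,x} out={a,x}
  B8: in={a,x} out={a,x}

Interfere edges:
  a: {u,v,x,z}
  u: {a,x,z}
  v: {a,x}
  w: {x,z}
  x: {a,u,v,w,z}
  z: {a,u,w,x}

N(u) = ["a", "x", "z"]

Answer: ["a", "x", "z"]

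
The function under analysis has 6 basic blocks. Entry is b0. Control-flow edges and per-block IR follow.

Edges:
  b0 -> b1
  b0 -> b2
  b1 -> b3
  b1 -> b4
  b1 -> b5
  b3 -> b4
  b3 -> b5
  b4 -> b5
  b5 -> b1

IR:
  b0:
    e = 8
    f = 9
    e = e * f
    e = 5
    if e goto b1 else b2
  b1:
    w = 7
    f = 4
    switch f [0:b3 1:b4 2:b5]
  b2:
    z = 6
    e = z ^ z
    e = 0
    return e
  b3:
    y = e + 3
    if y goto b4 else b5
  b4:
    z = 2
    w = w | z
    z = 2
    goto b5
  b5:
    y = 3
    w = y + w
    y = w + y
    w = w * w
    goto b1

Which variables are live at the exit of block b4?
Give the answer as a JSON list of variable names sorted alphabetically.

Block summaries:
  b0: def={e,f} ue=∅
  b1: def={f,w} ue=∅
  b2: def={e,z} ue=∅
  b3: def={y} ue={e}
  b4: def={w,z} ue={w}
  b5: def={w,y} ue={w}

Backward fixpoint:
  b0 li=∅ lo={e}
  b1 li={e} lo={e,w}
  b2 li=∅ lo=∅
  b3 li={e,w} lo={e,w}
  b4 li={e,w} lo={e,w}
  b5 li={e,w} lo={e}

live-out(b4) = ["e", "w"]

Answer: ["e", "w"]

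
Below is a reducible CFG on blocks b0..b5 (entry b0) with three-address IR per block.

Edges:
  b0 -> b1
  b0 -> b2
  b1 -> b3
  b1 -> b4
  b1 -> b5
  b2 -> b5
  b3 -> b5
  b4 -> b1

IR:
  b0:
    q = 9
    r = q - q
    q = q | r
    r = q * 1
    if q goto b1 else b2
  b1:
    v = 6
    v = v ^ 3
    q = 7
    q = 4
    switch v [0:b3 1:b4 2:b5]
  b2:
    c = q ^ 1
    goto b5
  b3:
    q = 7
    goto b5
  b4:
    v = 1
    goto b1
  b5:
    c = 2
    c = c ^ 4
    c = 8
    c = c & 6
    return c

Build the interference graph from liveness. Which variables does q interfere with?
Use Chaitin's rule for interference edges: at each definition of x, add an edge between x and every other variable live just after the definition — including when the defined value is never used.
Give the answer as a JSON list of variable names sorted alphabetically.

def/use:
  b0 def {q,r} use ∅
  b1 def {q,v} use ∅
  b2 def {c} use {q}
  b3 def {q} use ∅
  b4 def {v} use ∅
  b5 def {c} use ∅

Liveness:
  b0: in=∅ out={q}
  b1: in=∅ out=∅
  b2: in={q} out=∅
  b3: in=∅ out=∅
  b4: in=∅ out=∅
  b5: in=∅ out=∅

Interference:
  c — ∅
  q — {r,v}
  r — {q}
  v — {q}

N(q) = ["r", "v"]

Answer: ["r", "v"]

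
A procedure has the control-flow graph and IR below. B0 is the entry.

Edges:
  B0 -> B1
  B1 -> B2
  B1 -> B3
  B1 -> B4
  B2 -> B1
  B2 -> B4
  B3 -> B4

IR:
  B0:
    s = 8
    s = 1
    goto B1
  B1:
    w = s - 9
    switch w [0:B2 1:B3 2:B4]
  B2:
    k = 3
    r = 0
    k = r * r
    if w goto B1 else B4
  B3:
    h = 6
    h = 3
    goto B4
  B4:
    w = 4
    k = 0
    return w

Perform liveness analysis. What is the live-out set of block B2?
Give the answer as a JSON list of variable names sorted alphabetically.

def/use:
  B0 def {s} use ∅
  B1 def {w} use {s}
  B2 def {k,r} use {w}
  B3 def {h} use ∅
  B4 def {k,w} use ∅

Live sets:
  live B0: ∅→{s}
  live B1: {s}→{s,w}
  live B2: {s,w}→{s}
  live B3: ∅→∅
  live B4: ∅→∅

live-out(B2) = ["s"]

Answer: ["s"]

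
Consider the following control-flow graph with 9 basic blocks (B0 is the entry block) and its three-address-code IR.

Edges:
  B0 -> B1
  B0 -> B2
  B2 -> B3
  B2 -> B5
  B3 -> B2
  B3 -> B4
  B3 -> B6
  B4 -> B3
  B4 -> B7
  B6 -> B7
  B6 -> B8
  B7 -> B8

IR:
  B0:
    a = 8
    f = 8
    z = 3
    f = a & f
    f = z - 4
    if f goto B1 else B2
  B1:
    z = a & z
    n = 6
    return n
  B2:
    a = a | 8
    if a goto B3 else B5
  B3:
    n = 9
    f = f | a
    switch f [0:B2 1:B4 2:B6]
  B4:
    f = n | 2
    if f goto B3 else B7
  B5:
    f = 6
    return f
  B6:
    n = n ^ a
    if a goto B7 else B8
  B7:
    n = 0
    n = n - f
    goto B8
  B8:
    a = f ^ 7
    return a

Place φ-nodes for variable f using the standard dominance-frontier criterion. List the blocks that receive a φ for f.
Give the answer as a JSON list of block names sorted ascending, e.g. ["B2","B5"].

Answer: ["B2", "B3", "B7", "B8"]

Working:
idom tree: B1←B0 B2←B0 B3←B2 B4←B3 B5←B2 B6←B3 B7←B3 B8←B3
Join-block Dom:
  B2: preds {B0,B3}: {B0} ∩ {B0,B2,B3} = {B0}; idom=B0
  B3: preds {B2,B4}: {B0,B2} ∩ {B0,B2,B3,B4} = {B0,B2}; idom=B2
  B7: preds {B4,B6}: {B0,B2,B3,B4} ∩ {B0,B2,B3,B6} = {B0,B2,B3}; idom=B3
  B8: preds {B6,B7}: {B0,B2,B3,B6} ∩ {B0,B2,B3,B7} = {B0,B2,B3}; idom=B3

DF walk-up:
  B2←B0: walk · to B0
  B2←B3: walk B3→B2 to B0
  B3←B2: walk · to B2
  B3←B4: walk B4→B3 to B2
  B7←B4: walk B4 to B3
  B7←B6: walk B6 to B3
  B8←B6: walk B6 to B3
  B8←B7: walk B7 to B3
  DF(B0)=∅
  DF(B1)=∅
  DF(B2)={B2}
  DF(B3)={B2,B3}
  DF(B4)={B3,B7}
  DF(B5)=∅
  DF(B6)={B7,B8}
  DF(B7)={B8}
  DF(B8)=∅

φ for f: defs {B0,B3,B4,B5}
  DF⁺ = {B2,B3,B7,B8}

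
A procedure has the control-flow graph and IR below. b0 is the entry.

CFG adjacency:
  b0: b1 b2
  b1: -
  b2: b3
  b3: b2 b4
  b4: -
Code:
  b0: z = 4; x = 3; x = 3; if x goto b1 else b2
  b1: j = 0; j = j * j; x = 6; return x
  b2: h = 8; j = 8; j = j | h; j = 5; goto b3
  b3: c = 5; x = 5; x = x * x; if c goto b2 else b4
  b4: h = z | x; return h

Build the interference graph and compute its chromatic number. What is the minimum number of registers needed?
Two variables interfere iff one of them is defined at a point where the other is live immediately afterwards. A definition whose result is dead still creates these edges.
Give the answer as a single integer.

def/use:
  b0: def={x,z} ue=∅
  b1: def={j,x} ue=∅
  b2: def={h,j} ue=∅
  b3: def={c,x} ue=∅
  b4: def={h} ue={x,z}

Liveness:
  b0 li=∅ lo={z}
  b1 li=∅ lo=∅
  b2 li={z} lo={z}
  b3 li={z} lo={x,z}
  b4 li={x,z} lo=∅

Interference:
  c: {x,z}
  h: {j,z}
  j: {h,z}
  x: {c,z}
  z: {c,h,j,x}

Chromatic number:
  {c,x,z} pairwise interfere (3-clique) ⇒ χ ≥ 3
  assign c→r1 h→r1 j→r2 x→r2 z→r0 — no edge inside a register ⇒ χ ≤ 3
  χ = 3

Answer: 3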